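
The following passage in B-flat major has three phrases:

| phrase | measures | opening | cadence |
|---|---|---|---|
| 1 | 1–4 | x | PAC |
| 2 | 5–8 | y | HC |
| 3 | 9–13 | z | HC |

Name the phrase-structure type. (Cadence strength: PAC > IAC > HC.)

The final phrase closes with a half cadence, which is not stronger than the preceding half cadence; the 3 phrases lack an overall antecedent–consequent design and so form a phrase group.

phrase group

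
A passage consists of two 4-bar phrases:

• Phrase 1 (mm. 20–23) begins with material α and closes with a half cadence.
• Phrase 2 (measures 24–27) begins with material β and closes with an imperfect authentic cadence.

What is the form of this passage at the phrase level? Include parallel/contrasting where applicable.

contrasting period

Phrase 1 ends with a half cadence (weaker) and phrase 2 with an imperfect authentic cadence (stronger): antecedent + consequent = a period.
The two phrases open with different material (α / β), so the period is contrasting.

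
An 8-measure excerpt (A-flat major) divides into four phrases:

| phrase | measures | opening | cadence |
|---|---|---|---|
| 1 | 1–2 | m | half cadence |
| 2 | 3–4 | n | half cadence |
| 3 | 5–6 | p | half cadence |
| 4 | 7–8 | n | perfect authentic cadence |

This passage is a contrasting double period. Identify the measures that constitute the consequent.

measures 5–8

In a double period the four phrases pair into a large antecedent (phrases 1–2, ending half cadence) and a large consequent (phrases 3–4, ending perfect authentic cadence). The consequent spans bars 5–8.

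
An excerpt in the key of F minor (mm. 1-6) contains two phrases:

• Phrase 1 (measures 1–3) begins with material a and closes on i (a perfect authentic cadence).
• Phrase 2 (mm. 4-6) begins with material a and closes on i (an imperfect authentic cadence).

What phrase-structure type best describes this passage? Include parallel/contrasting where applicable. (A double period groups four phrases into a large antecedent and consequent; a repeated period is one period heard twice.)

phrase group

The second phrase closes with an imperfect authentic cadence, which is not stronger than the first phrase's perfect authentic cadence; without a weak→strong cadential pair there is no antecedent–consequent relationship, so this is a phrase group rather than a period.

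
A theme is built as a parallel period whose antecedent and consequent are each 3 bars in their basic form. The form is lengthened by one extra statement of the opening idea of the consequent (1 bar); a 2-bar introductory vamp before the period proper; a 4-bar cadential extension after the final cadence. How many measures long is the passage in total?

Basic parallel period: 3 + 3 = 6 bars.
6 (basic form) + 1 (extra statement) + 2 (introduction) + 4 (cadential extension) = 13.

13 measures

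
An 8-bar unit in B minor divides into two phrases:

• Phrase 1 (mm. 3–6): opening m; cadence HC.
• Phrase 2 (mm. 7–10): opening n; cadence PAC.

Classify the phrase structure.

contrasting period

Phrase 1 ends with a half cadence (weaker) and phrase 2 with a perfect authentic cadence (stronger): antecedent + consequent = a period.
The two phrases open with different material (m / n), so the period is contrasting.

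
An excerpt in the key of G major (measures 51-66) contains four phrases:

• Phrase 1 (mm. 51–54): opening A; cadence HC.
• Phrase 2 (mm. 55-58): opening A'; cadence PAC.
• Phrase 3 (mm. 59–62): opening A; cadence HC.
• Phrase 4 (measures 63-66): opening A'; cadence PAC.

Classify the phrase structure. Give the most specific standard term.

The cadence pattern HC–PAC–HC–PAC is weak–strong twice, and phrases 3–4 restate phrases 1–2: a period heard twice, not a double period (which would end weakly at phrase 2).

repeated period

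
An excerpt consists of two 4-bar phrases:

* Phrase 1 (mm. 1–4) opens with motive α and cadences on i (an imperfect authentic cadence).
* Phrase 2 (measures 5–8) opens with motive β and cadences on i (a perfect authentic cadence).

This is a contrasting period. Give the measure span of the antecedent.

The phrase ending with the weaker cadence (imperfect authentic cadence) is the antecedent; the one ending more conclusively (perfect authentic cadence) is the consequent. The antecedent is measures 1–4.

measures 1–4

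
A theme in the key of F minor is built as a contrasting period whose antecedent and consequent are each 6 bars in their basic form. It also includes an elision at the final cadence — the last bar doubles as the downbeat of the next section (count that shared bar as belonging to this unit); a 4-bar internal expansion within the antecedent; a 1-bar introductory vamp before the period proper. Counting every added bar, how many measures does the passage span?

17 measures

Basic contrasting period: 6 + 6 = 12 bars.
12 (basic form) + 4 (internal expansion) + 1 (introduction) = 17.
The elision shares a bar with the next section but does not change this unit's count.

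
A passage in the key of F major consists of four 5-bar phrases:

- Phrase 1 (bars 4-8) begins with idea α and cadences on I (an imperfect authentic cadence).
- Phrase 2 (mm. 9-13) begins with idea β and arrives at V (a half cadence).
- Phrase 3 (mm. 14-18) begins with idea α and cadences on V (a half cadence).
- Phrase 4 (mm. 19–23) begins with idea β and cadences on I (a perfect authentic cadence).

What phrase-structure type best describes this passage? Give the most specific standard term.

Four phrases in two halves: the first half (mm. 4–13) ends with a half cadence, the second (measures 14–23) with a perfect authentic cadence — a large antecedent–consequent pair, i.e. a double period.
Phrase 3 begins with the same material as phrase 1, making it parallel.

parallel double period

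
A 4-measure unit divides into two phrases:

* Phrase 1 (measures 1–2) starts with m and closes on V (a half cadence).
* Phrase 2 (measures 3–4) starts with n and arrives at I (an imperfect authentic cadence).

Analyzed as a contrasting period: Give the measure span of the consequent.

The antecedent is the phrase ending with the weaker cadence (half cadence, phrase 1) and the consequent the one ending more conclusively (imperfect authentic cadence, phrase 2); the consequent is bars 3-4.

measures 3–4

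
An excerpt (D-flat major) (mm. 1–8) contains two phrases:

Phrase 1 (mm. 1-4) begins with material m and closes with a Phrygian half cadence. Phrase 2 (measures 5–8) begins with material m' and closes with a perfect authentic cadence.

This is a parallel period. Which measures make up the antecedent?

measures 1–4

The phrase ending with the weaker cadence (Phrygian half cadence) is the antecedent; the one ending more conclusively (perfect authentic cadence) is the consequent. The antecedent is measures 1–4.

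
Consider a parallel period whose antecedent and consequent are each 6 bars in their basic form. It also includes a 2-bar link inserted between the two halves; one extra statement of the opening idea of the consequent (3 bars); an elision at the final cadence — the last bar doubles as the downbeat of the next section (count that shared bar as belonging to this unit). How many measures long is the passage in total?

17 measures

Basic parallel period: 6 + 6 = 12 bars.
12 (basic form) + 2 (link) + 3 (extra statement) = 17.
The elision shares a bar with the next section but does not change this unit's count.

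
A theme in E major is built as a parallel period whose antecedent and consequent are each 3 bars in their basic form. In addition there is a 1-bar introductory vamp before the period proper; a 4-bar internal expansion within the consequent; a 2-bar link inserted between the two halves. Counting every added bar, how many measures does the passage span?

13 measures

Basic parallel period: 3 + 3 = 6 bars.
6 (basic form) + 1 (introduction) + 4 (internal expansion) + 2 (link) = 13.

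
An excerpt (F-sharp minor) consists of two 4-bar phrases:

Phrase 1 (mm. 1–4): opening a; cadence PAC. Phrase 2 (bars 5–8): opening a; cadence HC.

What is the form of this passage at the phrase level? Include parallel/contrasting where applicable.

phrase group

The second phrase closes with a half cadence, which is not stronger than the first phrase's perfect authentic cadence; without a weak→strong cadential pair there is no antecedent–consequent relationship, so this is a phrase group rather than a period.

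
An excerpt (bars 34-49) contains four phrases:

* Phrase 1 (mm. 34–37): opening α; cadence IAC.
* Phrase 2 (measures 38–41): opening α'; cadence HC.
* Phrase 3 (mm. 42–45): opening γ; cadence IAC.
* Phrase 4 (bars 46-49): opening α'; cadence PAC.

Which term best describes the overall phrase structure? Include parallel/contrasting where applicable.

Four phrases in two halves: the first half (bars 34-41) ends with a half cadence, the second (mm. 42-49) with a perfect authentic cadence — a large antecedent–consequent pair, i.e. a double period.
Phrase 3 begins with different material from phrase 1, making it contrasting.

contrasting double period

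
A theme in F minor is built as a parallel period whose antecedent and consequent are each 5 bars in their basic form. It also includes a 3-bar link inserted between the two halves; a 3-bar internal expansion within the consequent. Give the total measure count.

Basic parallel period: 5 + 5 = 10 bars.
10 (basic form) + 3 (link) + 3 (internal expansion) = 16.

16 measures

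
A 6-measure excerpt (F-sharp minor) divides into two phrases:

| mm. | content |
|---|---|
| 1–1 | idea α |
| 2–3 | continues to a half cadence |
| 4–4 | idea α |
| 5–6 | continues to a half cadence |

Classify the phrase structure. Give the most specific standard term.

repeated phrase

Both phrases have the same opening (α) and the same cadence (half cadence): the second is a restatement, not a consequent, so this is a repeated phrase rather than a period.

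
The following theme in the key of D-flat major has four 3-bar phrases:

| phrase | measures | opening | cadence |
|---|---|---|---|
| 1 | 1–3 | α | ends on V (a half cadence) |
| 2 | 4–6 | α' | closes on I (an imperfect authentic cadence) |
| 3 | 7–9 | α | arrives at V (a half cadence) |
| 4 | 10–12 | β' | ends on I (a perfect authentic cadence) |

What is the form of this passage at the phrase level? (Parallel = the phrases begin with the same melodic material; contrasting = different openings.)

parallel double period

Four phrases in two halves: the first half (mm. 1-6) ends with an imperfect authentic cadence, the second (mm. 7–12) with a perfect authentic cadence — a large antecedent–consequent pair, i.e. a double period.
Phrase 3 begins with the same material as phrase 1, making it parallel.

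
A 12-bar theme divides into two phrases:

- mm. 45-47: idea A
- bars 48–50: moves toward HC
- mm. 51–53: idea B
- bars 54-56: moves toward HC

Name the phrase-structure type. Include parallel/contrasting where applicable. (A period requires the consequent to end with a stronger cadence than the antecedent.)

The second phrase closes with a half cadence, which is not stronger than the first phrase's half cadence; without a weak→strong cadential pair there is no antecedent–consequent relationship, so this is a phrase group rather than a period.

phrase group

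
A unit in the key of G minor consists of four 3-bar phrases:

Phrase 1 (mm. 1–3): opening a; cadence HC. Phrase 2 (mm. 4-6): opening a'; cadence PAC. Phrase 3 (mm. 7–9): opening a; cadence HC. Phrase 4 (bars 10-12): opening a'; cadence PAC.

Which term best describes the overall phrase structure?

repeated period

The cadence pattern HC–PAC–HC–PAC is weak–strong twice, and phrases 3–4 restate phrases 1–2: a period heard twice, not a double period (which would end weakly at phrase 2).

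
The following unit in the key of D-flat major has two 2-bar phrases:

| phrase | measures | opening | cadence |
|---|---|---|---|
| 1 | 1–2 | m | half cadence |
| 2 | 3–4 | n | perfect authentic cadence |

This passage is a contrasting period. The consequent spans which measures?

The antecedent is the phrase ending with the weaker cadence (half cadence, phrase 1) and the consequent the one ending more conclusively (perfect authentic cadence, phrase 2); the consequent is mm. 3-4.

measures 3–4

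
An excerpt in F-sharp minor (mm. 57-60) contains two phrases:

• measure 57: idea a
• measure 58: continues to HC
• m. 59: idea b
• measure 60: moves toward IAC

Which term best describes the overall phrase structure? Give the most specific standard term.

contrasting period

Phrase 1 ends with a half cadence (weaker) and phrase 2 with an imperfect authentic cadence (stronger): antecedent + consequent = a period.
The two phrases open with different material (a / b), so the period is contrasting.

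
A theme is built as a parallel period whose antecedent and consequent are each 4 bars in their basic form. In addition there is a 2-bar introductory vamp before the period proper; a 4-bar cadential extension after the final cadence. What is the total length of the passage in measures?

14 measures

Basic parallel period: 4 + 4 = 8 bars.
8 (basic form) + 2 (introduction) + 4 (cadential extension) = 14.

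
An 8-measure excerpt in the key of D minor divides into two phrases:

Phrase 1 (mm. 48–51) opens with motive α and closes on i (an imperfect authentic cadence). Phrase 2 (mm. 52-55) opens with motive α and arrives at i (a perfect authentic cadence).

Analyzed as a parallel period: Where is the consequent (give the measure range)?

measures 52–55

The antecedent is the phrase ending with the weaker cadence (imperfect authentic cadence, phrase 1) and the consequent the one ending more conclusively (perfect authentic cadence, phrase 2); the consequent is measures 52-55.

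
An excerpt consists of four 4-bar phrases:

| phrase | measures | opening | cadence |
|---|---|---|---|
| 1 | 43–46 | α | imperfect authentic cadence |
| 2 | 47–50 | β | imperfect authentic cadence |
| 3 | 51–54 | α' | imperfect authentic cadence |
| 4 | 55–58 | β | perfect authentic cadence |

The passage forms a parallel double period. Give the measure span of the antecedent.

measures 43–50

In a double period the first pair of phrases (ending imperfect authentic cadence) is the large antecedent and the second pair (ending perfect authentic cadence) is the large consequent; the antecedent is measures 43–50.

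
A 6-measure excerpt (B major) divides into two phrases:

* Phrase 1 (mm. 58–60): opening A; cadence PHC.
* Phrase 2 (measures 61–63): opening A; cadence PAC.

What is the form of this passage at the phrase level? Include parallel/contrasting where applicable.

Phrase 1 ends with a Phrygian half cadence (weaker) and phrase 2 with a perfect authentic cadence (stronger): antecedent + consequent = a period.
The two phrases open with the same material (A / A), so the period is parallel.

parallel period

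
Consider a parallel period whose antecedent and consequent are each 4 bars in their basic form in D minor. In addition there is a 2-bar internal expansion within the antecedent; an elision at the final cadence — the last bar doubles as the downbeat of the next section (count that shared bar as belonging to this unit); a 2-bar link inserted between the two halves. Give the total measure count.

12 measures

Basic parallel period: 4 + 4 = 8 bars.
8 (basic form) + 2 (internal expansion) + 2 (link) = 12.
The elision shares a bar with the next section but does not change this unit's count.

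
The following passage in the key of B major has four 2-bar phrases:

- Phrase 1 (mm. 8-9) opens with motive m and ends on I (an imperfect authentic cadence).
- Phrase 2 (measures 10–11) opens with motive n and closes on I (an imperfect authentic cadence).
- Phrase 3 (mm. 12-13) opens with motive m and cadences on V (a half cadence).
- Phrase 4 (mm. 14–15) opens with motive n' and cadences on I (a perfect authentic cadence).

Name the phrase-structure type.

Four phrases in two halves: the first half (bars 8–11) ends with an imperfect authentic cadence, the second (measures 12-15) with a perfect authentic cadence — a large antecedent–consequent pair, i.e. a double period.
Phrase 3 begins with the same material as phrase 1, making it parallel.

parallel double period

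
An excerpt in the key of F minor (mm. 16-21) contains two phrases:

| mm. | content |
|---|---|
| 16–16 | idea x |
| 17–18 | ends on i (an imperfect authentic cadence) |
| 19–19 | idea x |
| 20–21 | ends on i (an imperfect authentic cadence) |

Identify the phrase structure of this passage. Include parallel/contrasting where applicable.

repeated phrase

Both phrases have the same opening (x) and the same cadence (imperfect authentic cadence): the second is a restatement, not a consequent, so this is a repeated phrase rather than a period.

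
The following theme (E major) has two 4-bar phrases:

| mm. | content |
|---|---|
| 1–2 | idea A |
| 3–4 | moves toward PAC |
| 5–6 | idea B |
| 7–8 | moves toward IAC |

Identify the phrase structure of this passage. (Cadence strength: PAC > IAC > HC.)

phrase group

The second phrase closes with an imperfect authentic cadence, which is not stronger than the first phrase's perfect authentic cadence; without a weak→strong cadential pair there is no antecedent–consequent relationship, so this is a phrase group rather than a period.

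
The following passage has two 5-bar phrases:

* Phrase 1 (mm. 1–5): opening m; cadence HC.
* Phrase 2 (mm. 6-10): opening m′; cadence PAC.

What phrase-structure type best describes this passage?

Phrase 1 ends with a half cadence (weaker) and phrase 2 with a perfect authentic cadence (stronger): antecedent + consequent = a period.
The two phrases open with the same material (m / m′), so the period is parallel.

parallel period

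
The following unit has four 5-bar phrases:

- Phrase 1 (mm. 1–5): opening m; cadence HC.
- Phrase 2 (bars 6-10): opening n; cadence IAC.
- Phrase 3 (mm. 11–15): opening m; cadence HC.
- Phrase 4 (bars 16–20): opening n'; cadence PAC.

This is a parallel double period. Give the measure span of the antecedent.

measures 1–10

In a double period the first pair of phrases (ending imperfect authentic cadence) is the large antecedent and the second pair (ending perfect authentic cadence) is the large consequent; the antecedent is measures 1–10.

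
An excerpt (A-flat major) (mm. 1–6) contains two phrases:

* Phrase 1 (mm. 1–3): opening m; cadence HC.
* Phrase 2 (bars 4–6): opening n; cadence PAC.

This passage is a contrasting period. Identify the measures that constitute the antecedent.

measures 1–3

The antecedent is the phrase ending with the weaker cadence (half cadence, phrase 1) and the consequent the one ending more conclusively (perfect authentic cadence, phrase 2); the antecedent is measures 1–3.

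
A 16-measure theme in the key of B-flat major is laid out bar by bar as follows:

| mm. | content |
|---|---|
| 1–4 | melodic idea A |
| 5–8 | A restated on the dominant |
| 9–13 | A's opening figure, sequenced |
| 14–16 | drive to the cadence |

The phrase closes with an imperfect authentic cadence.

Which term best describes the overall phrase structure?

sentence

Basic idea (mm. 1–4) + its repetition (bars 5–8) form the presentation; fragmentation and cadence (mm. 9-16) form the continuation — the 16-bar whole is a sentence.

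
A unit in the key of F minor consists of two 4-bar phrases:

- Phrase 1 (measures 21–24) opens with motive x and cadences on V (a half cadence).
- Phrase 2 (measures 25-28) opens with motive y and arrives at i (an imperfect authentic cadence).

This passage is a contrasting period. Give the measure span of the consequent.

measures 25–28

The antecedent is the phrase ending with the weaker cadence (half cadence, phrase 1) and the consequent the one ending more conclusively (imperfect authentic cadence, phrase 2); the consequent is bars 25–28.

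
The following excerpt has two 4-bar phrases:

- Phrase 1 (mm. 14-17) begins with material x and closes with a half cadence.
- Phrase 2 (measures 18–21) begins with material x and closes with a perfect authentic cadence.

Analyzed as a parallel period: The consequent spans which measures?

The antecedent is the phrase ending with the weaker cadence (half cadence, phrase 1) and the consequent the one ending more conclusively (perfect authentic cadence, phrase 2); the consequent is mm. 18–21.

measures 18–21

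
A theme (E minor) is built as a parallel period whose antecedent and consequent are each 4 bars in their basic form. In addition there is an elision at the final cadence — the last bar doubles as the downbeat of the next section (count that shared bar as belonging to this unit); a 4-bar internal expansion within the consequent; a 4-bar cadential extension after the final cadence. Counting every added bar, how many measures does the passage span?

Basic parallel period: 4 + 4 = 8 bars.
8 (basic form) + 4 (internal expansion) + 4 (cadential extension) = 16.
The elision shares a bar with the next section but does not change this unit's count.

16 measures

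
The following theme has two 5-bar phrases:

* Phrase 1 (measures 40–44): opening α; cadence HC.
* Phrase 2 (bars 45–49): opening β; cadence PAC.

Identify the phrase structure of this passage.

Phrase 1 ends with a half cadence (weaker) and phrase 2 with a perfect authentic cadence (stronger): antecedent + consequent = a period.
The two phrases open with different material (α / β), so the period is contrasting.

contrasting period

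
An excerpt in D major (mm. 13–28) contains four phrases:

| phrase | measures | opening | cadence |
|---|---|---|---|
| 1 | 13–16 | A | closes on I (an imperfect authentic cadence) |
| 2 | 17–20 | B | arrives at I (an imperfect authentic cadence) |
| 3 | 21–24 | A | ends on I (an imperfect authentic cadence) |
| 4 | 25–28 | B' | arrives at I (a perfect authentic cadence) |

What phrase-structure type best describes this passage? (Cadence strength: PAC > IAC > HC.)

Four phrases in two halves: the first half (mm. 13–20) ends with an imperfect authentic cadence, the second (measures 21-28) with a perfect authentic cadence — a large antecedent–consequent pair, i.e. a double period.
Phrase 3 begins with the same material as phrase 1, making it parallel.

parallel double period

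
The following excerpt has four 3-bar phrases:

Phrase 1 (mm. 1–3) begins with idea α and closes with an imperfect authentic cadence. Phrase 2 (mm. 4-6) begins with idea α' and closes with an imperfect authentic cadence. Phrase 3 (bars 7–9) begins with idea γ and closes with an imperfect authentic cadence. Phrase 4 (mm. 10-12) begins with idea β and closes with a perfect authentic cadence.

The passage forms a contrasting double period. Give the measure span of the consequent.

measures 7–12

In a double period the first pair of phrases (ending imperfect authentic cadence) is the large antecedent and the second pair (ending perfect authentic cadence) is the large consequent; the consequent is measures 7–12.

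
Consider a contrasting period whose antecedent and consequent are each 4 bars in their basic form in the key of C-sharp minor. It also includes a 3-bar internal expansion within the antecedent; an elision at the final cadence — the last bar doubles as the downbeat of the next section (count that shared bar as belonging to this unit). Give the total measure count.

Basic contrasting period: 4 + 4 = 8 bars.
8 (basic form) + 3 (internal expansion) = 11.
The elision shares a bar with the next section but does not change this unit's count.

11 measures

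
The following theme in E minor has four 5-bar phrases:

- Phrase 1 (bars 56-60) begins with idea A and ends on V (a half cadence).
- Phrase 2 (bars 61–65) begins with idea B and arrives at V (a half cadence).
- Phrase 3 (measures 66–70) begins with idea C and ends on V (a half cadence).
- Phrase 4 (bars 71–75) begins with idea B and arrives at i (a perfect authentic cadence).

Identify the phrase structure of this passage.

Four phrases in two halves: the first half (mm. 56–65) ends with a half cadence, the second (mm. 66–75) with a perfect authentic cadence — a large antecedent–consequent pair, i.e. a double period.
Phrase 3 begins with different material from phrase 1, making it contrasting.

contrasting double period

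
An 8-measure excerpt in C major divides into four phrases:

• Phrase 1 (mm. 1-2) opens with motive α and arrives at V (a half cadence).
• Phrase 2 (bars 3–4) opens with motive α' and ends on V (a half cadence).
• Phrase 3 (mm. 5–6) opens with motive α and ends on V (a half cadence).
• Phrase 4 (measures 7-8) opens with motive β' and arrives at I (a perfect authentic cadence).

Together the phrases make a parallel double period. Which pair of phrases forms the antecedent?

In a double period the first pair of phrases (ending half cadence) is the large antecedent and the second pair (ending perfect authentic cadence) is the large consequent; the antecedent is phrases 1 and 2.

phrases 1 and 2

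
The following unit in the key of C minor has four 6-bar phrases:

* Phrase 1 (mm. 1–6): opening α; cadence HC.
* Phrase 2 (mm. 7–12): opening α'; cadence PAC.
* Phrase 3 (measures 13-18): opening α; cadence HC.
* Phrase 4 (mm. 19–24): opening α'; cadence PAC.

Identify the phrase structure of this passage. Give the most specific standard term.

repeated period

The cadence pattern HC–PAC–HC–PAC is weak–strong twice, and phrases 3–4 restate phrases 1–2: a period heard twice, not a double period (which would end weakly at phrase 2).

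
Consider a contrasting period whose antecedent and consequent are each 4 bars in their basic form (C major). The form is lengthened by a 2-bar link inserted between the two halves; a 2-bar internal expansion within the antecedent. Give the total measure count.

Basic contrasting period: 4 + 4 = 8 bars.
8 (basic form) + 2 (link) + 2 (internal expansion) = 12.

12 measures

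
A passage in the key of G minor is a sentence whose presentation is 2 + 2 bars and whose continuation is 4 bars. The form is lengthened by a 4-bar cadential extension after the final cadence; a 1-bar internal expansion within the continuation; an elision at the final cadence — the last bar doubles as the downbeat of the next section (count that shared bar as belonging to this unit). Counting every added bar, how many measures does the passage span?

13 measures

Basic sentence: 2 + 2 + 4 = 8 bars.
8 (basic form) + 4 (cadential extension) + 1 (internal expansion) = 13.
The elision shares a bar with the next section but does not change this unit's count.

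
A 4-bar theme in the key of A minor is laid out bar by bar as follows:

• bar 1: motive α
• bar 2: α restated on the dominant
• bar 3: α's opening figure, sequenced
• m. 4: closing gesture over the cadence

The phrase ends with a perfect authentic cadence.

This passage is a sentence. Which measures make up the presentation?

The presentation of a sentence is the basic idea (measure 1) plus its repetition (bar 2); the presentation is therefore mm. 1-2.

measures 1–2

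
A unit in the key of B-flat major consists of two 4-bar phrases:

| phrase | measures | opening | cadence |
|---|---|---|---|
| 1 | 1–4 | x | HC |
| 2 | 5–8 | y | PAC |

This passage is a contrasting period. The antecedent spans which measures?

measures 1–4

The antecedent is the phrase ending with the weaker cadence (half cadence, phrase 1) and the consequent the one ending more conclusively (perfect authentic cadence, phrase 2); the antecedent is measures 1–4.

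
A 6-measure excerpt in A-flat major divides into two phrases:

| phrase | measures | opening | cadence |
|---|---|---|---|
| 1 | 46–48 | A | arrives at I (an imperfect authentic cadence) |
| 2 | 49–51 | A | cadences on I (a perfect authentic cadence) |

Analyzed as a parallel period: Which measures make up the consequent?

The antecedent is the phrase ending with the weaker cadence (imperfect authentic cadence, phrase 1) and the consequent the one ending more conclusively (perfect authentic cadence, phrase 2); the consequent is measures 49-51.

measures 49–51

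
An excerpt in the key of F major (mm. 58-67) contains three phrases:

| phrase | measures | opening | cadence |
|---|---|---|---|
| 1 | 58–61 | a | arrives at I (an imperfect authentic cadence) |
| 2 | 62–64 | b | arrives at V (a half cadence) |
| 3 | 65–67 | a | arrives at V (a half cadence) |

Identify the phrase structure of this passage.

The final phrase closes with a half cadence, which is not stronger than the preceding half cadence; the 3 phrases lack an overall antecedent–consequent design and so form a phrase group.

phrase group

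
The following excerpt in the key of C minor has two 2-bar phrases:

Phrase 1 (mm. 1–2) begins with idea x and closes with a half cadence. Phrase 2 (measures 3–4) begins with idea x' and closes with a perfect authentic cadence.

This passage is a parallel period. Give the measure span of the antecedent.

The antecedent is the phrase ending with the weaker cadence (half cadence, phrase 1) and the consequent the one ending more conclusively (perfect authentic cadence, phrase 2); the antecedent is mm. 1–2.

measures 1–2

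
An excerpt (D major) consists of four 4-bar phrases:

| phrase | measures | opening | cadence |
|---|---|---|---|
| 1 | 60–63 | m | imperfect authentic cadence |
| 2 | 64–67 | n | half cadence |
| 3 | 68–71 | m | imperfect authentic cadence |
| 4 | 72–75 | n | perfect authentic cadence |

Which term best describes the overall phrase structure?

parallel double period

Four phrases in two halves: the first half (measures 60–67) ends with a half cadence, the second (measures 68–75) with a perfect authentic cadence — a large antecedent–consequent pair, i.e. a double period.
Phrase 3 begins with the same material as phrase 1, making it parallel.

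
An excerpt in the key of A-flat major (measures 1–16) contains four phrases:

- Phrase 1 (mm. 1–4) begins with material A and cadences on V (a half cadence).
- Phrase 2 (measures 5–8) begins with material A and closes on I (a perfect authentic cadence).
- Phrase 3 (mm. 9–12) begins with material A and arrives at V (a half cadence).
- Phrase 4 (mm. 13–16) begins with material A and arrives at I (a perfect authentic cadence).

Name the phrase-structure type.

repeated period

The cadence pattern HC–PAC–HC–PAC is weak–strong twice, and phrases 3–4 restate phrases 1–2: a period heard twice, not a double period (which would end weakly at phrase 2).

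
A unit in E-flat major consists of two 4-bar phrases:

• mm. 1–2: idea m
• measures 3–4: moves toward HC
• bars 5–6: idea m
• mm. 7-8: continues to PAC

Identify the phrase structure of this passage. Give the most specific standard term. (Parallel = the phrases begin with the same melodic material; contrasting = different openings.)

Phrase 1 ends with a half cadence (weaker) and phrase 2 with a perfect authentic cadence (stronger): antecedent + consequent = a period.
The two phrases open with the same material (m / m), so the period is parallel.

parallel period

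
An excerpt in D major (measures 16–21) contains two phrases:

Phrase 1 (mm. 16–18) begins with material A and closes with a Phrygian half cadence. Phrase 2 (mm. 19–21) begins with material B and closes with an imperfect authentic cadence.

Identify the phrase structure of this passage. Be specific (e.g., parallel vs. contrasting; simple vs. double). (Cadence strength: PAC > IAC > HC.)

contrasting period

Phrase 1 ends with a Phrygian half cadence (weaker) and phrase 2 with an imperfect authentic cadence (stronger): antecedent + consequent = a period.
The two phrases open with different material (A / B), so the period is contrasting.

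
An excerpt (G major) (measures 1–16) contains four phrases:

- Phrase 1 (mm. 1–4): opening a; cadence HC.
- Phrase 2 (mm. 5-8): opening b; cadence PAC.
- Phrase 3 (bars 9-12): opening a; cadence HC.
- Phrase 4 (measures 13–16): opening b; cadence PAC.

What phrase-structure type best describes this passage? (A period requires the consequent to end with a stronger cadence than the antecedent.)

The cadence pattern HC–PAC–HC–PAC is weak–strong twice, and phrases 3–4 restate phrases 1–2: a period heard twice, not a double period (which would end weakly at phrase 2).

repeated period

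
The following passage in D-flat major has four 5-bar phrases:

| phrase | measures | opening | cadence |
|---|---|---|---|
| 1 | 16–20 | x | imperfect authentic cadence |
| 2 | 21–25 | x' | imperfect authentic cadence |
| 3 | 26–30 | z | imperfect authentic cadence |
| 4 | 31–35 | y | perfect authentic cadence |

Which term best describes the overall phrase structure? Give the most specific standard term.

contrasting double period

Four phrases in two halves: the first half (mm. 16–25) ends with an imperfect authentic cadence, the second (mm. 26-35) with a perfect authentic cadence — a large antecedent–consequent pair, i.e. a double period.
Phrase 3 begins with different material from phrase 1, making it contrasting.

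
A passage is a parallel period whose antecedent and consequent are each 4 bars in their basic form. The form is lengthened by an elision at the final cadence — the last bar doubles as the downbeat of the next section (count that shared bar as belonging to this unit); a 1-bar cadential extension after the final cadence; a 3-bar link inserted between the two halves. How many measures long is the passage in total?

Basic parallel period: 4 + 4 = 8 bars.
8 (basic form) + 1 (cadential extension) + 3 (link) = 12.
The elision shares a bar with the next section but does not change this unit's count.

12 measures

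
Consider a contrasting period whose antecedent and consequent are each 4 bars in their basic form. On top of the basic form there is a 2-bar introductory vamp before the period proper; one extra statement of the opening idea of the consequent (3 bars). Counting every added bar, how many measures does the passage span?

13 measures

Basic contrasting period: 4 + 4 = 8 bars.
8 (basic form) + 2 (introduction) + 3 (extra statement) = 13.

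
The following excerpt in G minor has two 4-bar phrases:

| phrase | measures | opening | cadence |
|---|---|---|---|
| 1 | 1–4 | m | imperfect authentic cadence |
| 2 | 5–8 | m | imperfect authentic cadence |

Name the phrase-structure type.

repeated phrase

Both phrases have the same opening (m) and the same cadence (imperfect authentic cadence): the second is a restatement, not a consequent, so this is a repeated phrase rather than a period.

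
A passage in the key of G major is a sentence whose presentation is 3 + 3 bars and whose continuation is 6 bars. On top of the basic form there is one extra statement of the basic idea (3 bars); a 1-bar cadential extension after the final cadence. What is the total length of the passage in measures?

Basic sentence: 3 + 3 + 6 = 12 bars.
12 (basic form) + 3 (extra statement) + 1 (cadential extension) = 16.

16 measures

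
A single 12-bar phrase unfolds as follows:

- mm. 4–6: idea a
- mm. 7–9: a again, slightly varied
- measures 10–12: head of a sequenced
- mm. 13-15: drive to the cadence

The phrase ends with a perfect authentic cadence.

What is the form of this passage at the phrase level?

Basic idea (bars 4–6) + its repetition (measures 7–9) form the presentation; fragmentation and cadence (mm. 10–15) form the continuation — the 12-bar whole is a sentence.

sentence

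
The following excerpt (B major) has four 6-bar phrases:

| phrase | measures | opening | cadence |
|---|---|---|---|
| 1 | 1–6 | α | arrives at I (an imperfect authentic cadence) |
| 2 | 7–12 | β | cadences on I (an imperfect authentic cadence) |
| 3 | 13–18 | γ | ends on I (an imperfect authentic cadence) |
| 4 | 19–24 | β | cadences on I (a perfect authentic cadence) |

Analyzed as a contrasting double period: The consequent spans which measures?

measures 13–24

In a double period the four phrases pair into a large antecedent (phrases 1–2, ending imperfect authentic cadence) and a large consequent (phrases 3–4, ending perfect authentic cadence). The consequent spans mm. 13–24.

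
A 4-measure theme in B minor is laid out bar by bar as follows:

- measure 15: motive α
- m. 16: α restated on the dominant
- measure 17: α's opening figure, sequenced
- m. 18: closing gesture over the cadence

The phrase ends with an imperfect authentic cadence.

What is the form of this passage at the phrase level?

Basic idea (m. 15) + its repetition (measure 16) form the presentation; fragmentation and cadence (mm. 17–18) form the continuation — the 4-bar whole is a sentence.

sentence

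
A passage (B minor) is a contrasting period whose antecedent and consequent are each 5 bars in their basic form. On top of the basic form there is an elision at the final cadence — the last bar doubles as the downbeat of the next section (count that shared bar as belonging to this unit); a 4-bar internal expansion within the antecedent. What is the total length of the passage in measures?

Basic contrasting period: 5 + 5 = 10 bars.
10 (basic form) + 4 (internal expansion) = 14.
The elision shares a bar with the next section but does not change this unit's count.

14 measures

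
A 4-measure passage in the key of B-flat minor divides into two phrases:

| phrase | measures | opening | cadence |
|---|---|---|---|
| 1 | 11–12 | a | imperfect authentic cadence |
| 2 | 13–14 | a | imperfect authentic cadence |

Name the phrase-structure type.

repeated phrase

Both phrases have the same opening (a) and the same cadence (imperfect authentic cadence): the second is a restatement, not a consequent, so this is a repeated phrase rather than a period.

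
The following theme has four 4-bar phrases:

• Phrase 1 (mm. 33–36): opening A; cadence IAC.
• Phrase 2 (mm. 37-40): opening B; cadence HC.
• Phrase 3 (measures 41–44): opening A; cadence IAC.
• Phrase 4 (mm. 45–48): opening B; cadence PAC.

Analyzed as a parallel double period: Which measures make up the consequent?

measures 41–48

In a double period the four phrases pair into a large antecedent (phrases 1–2, ending half cadence) and a large consequent (phrases 3–4, ending perfect authentic cadence). The consequent spans bars 41–48.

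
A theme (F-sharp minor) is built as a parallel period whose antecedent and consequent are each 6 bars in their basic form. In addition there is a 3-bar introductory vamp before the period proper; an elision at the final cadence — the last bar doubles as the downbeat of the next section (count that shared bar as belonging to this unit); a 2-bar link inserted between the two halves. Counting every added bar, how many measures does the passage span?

Basic parallel period: 6 + 6 = 12 bars.
12 (basic form) + 3 (introduction) + 2 (link) = 17.
The elision shares a bar with the next section but does not change this unit's count.

17 measures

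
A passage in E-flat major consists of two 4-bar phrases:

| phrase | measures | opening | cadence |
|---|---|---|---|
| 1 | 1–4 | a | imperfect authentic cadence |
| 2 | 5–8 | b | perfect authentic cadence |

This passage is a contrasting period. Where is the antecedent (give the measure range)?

measures 1–4

The antecedent is the phrase ending with the weaker cadence (imperfect authentic cadence, phrase 1) and the consequent the one ending more conclusively (perfect authentic cadence, phrase 2); the antecedent is mm. 1–4.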